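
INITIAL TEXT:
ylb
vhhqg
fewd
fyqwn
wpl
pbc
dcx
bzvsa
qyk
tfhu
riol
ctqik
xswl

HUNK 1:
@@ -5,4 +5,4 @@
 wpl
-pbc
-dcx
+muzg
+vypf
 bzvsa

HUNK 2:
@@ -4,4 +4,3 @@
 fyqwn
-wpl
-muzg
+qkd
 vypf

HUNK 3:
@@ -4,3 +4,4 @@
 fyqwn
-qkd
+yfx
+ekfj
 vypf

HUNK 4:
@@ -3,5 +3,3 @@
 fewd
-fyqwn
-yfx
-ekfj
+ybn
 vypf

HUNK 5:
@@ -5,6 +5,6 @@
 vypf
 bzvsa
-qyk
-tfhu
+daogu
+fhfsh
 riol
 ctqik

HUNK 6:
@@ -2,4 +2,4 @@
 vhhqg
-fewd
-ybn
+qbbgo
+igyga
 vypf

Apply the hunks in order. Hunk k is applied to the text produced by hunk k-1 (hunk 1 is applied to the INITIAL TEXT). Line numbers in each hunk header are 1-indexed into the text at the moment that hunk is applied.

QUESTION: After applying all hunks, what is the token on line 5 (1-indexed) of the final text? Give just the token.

Hunk 1: at line 5 remove [pbc,dcx] add [muzg,vypf] -> 13 lines: ylb vhhqg fewd fyqwn wpl muzg vypf bzvsa qyk tfhu riol ctqik xswl
Hunk 2: at line 4 remove [wpl,muzg] add [qkd] -> 12 lines: ylb vhhqg fewd fyqwn qkd vypf bzvsa qyk tfhu riol ctqik xswl
Hunk 3: at line 4 remove [qkd] add [yfx,ekfj] -> 13 lines: ylb vhhqg fewd fyqwn yfx ekfj vypf bzvsa qyk tfhu riol ctqik xswl
Hunk 4: at line 3 remove [fyqwn,yfx,ekfj] add [ybn] -> 11 lines: ylb vhhqg fewd ybn vypf bzvsa qyk tfhu riol ctqik xswl
Hunk 5: at line 5 remove [qyk,tfhu] add [daogu,fhfsh] -> 11 lines: ylb vhhqg fewd ybn vypf bzvsa daogu fhfsh riol ctqik xswl
Hunk 6: at line 2 remove [fewd,ybn] add [qbbgo,igyga] -> 11 lines: ylb vhhqg qbbgo igyga vypf bzvsa daogu fhfsh riol ctqik xswl
Final line 5: vypf

Answer: vypf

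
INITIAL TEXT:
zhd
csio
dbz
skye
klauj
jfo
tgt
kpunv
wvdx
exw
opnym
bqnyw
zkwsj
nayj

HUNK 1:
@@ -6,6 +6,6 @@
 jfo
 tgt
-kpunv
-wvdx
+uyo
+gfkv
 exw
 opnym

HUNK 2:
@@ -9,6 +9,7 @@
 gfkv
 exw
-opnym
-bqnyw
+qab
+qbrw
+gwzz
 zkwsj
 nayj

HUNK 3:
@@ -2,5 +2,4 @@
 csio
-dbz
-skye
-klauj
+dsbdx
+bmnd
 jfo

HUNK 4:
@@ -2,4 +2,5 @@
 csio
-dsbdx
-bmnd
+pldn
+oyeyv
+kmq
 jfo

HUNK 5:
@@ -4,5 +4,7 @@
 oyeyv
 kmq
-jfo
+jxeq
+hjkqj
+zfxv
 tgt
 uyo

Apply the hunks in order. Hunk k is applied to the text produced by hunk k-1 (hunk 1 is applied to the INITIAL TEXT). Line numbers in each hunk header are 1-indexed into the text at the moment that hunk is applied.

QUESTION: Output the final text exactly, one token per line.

Answer: zhd
csio
pldn
oyeyv
kmq
jxeq
hjkqj
zfxv
tgt
uyo
gfkv
exw
qab
qbrw
gwzz
zkwsj
nayj

Derivation:
Hunk 1: at line 6 remove [kpunv,wvdx] add [uyo,gfkv] -> 14 lines: zhd csio dbz skye klauj jfo tgt uyo gfkv exw opnym bqnyw zkwsj nayj
Hunk 2: at line 9 remove [opnym,bqnyw] add [qab,qbrw,gwzz] -> 15 lines: zhd csio dbz skye klauj jfo tgt uyo gfkv exw qab qbrw gwzz zkwsj nayj
Hunk 3: at line 2 remove [dbz,skye,klauj] add [dsbdx,bmnd] -> 14 lines: zhd csio dsbdx bmnd jfo tgt uyo gfkv exw qab qbrw gwzz zkwsj nayj
Hunk 4: at line 2 remove [dsbdx,bmnd] add [pldn,oyeyv,kmq] -> 15 lines: zhd csio pldn oyeyv kmq jfo tgt uyo gfkv exw qab qbrw gwzz zkwsj nayj
Hunk 5: at line 4 remove [jfo] add [jxeq,hjkqj,zfxv] -> 17 lines: zhd csio pldn oyeyv kmq jxeq hjkqj zfxv tgt uyo gfkv exw qab qbrw gwzz zkwsj nayj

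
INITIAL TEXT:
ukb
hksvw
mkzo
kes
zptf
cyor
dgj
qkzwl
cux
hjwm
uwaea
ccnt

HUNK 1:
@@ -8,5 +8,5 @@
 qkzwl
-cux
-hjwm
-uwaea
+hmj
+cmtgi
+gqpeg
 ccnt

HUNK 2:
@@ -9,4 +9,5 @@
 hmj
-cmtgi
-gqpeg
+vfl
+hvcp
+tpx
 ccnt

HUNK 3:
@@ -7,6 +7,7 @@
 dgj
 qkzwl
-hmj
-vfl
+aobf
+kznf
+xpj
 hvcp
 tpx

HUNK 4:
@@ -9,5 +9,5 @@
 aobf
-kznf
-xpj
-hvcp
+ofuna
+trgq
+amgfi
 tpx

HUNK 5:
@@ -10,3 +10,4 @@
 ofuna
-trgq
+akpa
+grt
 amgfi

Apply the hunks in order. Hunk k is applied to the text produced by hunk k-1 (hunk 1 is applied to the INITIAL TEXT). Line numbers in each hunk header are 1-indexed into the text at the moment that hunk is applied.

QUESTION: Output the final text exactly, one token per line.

Hunk 1: at line 8 remove [cux,hjwm,uwaea] add [hmj,cmtgi,gqpeg] -> 12 lines: ukb hksvw mkzo kes zptf cyor dgj qkzwl hmj cmtgi gqpeg ccnt
Hunk 2: at line 9 remove [cmtgi,gqpeg] add [vfl,hvcp,tpx] -> 13 lines: ukb hksvw mkzo kes zptf cyor dgj qkzwl hmj vfl hvcp tpx ccnt
Hunk 3: at line 7 remove [hmj,vfl] add [aobf,kznf,xpj] -> 14 lines: ukb hksvw mkzo kes zptf cyor dgj qkzwl aobf kznf xpj hvcp tpx ccnt
Hunk 4: at line 9 remove [kznf,xpj,hvcp] add [ofuna,trgq,amgfi] -> 14 lines: ukb hksvw mkzo kes zptf cyor dgj qkzwl aobf ofuna trgq amgfi tpx ccnt
Hunk 5: at line 10 remove [trgq] add [akpa,grt] -> 15 lines: ukb hksvw mkzo kes zptf cyor dgj qkzwl aobf ofuna akpa grt amgfi tpx ccnt

Answer: ukb
hksvw
mkzo
kes
zptf
cyor
dgj
qkzwl
aobf
ofuna
akpa
grt
amgfi
tpx
ccnt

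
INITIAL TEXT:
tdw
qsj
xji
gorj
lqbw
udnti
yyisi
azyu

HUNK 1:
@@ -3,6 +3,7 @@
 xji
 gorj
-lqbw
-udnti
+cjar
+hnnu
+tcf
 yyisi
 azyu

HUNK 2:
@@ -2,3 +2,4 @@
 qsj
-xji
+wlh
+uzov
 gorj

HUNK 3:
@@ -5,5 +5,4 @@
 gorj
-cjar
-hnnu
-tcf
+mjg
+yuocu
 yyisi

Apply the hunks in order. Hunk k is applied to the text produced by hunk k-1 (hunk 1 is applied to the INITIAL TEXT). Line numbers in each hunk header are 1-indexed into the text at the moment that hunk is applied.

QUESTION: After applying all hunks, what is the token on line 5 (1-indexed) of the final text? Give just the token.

Answer: gorj

Derivation:
Hunk 1: at line 3 remove [lqbw,udnti] add [cjar,hnnu,tcf] -> 9 lines: tdw qsj xji gorj cjar hnnu tcf yyisi azyu
Hunk 2: at line 2 remove [xji] add [wlh,uzov] -> 10 lines: tdw qsj wlh uzov gorj cjar hnnu tcf yyisi azyu
Hunk 3: at line 5 remove [cjar,hnnu,tcf] add [mjg,yuocu] -> 9 lines: tdw qsj wlh uzov gorj mjg yuocu yyisi azyu
Final line 5: gorj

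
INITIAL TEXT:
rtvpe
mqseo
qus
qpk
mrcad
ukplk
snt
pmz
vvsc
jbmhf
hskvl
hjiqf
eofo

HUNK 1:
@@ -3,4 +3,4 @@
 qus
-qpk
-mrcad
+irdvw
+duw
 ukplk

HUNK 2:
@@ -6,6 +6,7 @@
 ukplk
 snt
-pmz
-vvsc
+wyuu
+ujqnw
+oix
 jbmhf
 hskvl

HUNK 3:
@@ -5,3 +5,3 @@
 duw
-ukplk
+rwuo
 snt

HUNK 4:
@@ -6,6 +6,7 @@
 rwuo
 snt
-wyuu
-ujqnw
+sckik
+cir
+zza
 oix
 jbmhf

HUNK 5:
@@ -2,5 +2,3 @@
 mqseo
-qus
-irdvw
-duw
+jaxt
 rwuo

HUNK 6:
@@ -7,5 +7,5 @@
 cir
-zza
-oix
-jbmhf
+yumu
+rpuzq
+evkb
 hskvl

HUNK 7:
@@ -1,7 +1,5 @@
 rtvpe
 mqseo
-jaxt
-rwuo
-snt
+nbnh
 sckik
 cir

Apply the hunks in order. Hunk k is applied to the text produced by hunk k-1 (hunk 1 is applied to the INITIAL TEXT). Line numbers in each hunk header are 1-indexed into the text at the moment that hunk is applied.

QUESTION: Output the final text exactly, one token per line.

Answer: rtvpe
mqseo
nbnh
sckik
cir
yumu
rpuzq
evkb
hskvl
hjiqf
eofo

Derivation:
Hunk 1: at line 3 remove [qpk,mrcad] add [irdvw,duw] -> 13 lines: rtvpe mqseo qus irdvw duw ukplk snt pmz vvsc jbmhf hskvl hjiqf eofo
Hunk 2: at line 6 remove [pmz,vvsc] add [wyuu,ujqnw,oix] -> 14 lines: rtvpe mqseo qus irdvw duw ukplk snt wyuu ujqnw oix jbmhf hskvl hjiqf eofo
Hunk 3: at line 5 remove [ukplk] add [rwuo] -> 14 lines: rtvpe mqseo qus irdvw duw rwuo snt wyuu ujqnw oix jbmhf hskvl hjiqf eofo
Hunk 4: at line 6 remove [wyuu,ujqnw] add [sckik,cir,zza] -> 15 lines: rtvpe mqseo qus irdvw duw rwuo snt sckik cir zza oix jbmhf hskvl hjiqf eofo
Hunk 5: at line 2 remove [qus,irdvw,duw] add [jaxt] -> 13 lines: rtvpe mqseo jaxt rwuo snt sckik cir zza oix jbmhf hskvl hjiqf eofo
Hunk 6: at line 7 remove [zza,oix,jbmhf] add [yumu,rpuzq,evkb] -> 13 lines: rtvpe mqseo jaxt rwuo snt sckik cir yumu rpuzq evkb hskvl hjiqf eofo
Hunk 7: at line 1 remove [jaxt,rwuo,snt] add [nbnh] -> 11 lines: rtvpe mqseo nbnh sckik cir yumu rpuzq evkb hskvl hjiqf eofo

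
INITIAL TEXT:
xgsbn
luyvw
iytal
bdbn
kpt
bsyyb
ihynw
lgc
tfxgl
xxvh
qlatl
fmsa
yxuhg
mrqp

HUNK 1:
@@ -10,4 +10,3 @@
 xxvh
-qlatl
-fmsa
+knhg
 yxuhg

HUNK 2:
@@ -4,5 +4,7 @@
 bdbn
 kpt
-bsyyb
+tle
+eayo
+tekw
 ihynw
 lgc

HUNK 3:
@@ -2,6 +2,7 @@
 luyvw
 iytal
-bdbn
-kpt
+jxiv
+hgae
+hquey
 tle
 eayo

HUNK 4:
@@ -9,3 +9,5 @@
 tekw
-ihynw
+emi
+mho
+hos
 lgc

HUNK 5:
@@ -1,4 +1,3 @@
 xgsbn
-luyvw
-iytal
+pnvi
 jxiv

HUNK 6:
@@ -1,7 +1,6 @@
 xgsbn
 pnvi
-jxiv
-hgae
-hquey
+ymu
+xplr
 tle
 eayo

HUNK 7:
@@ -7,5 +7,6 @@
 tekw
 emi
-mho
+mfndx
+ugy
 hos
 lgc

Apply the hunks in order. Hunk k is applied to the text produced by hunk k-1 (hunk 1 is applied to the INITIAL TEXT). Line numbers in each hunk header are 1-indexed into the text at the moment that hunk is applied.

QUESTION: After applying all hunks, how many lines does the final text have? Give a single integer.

Answer: 17

Derivation:
Hunk 1: at line 10 remove [qlatl,fmsa] add [knhg] -> 13 lines: xgsbn luyvw iytal bdbn kpt bsyyb ihynw lgc tfxgl xxvh knhg yxuhg mrqp
Hunk 2: at line 4 remove [bsyyb] add [tle,eayo,tekw] -> 15 lines: xgsbn luyvw iytal bdbn kpt tle eayo tekw ihynw lgc tfxgl xxvh knhg yxuhg mrqp
Hunk 3: at line 2 remove [bdbn,kpt] add [jxiv,hgae,hquey] -> 16 lines: xgsbn luyvw iytal jxiv hgae hquey tle eayo tekw ihynw lgc tfxgl xxvh knhg yxuhg mrqp
Hunk 4: at line 9 remove [ihynw] add [emi,mho,hos] -> 18 lines: xgsbn luyvw iytal jxiv hgae hquey tle eayo tekw emi mho hos lgc tfxgl xxvh knhg yxuhg mrqp
Hunk 5: at line 1 remove [luyvw,iytal] add [pnvi] -> 17 lines: xgsbn pnvi jxiv hgae hquey tle eayo tekw emi mho hos lgc tfxgl xxvh knhg yxuhg mrqp
Hunk 6: at line 1 remove [jxiv,hgae,hquey] add [ymu,xplr] -> 16 lines: xgsbn pnvi ymu xplr tle eayo tekw emi mho hos lgc tfxgl xxvh knhg yxuhg mrqp
Hunk 7: at line 7 remove [mho] add [mfndx,ugy] -> 17 lines: xgsbn pnvi ymu xplr tle eayo tekw emi mfndx ugy hos lgc tfxgl xxvh knhg yxuhg mrqp
Final line count: 17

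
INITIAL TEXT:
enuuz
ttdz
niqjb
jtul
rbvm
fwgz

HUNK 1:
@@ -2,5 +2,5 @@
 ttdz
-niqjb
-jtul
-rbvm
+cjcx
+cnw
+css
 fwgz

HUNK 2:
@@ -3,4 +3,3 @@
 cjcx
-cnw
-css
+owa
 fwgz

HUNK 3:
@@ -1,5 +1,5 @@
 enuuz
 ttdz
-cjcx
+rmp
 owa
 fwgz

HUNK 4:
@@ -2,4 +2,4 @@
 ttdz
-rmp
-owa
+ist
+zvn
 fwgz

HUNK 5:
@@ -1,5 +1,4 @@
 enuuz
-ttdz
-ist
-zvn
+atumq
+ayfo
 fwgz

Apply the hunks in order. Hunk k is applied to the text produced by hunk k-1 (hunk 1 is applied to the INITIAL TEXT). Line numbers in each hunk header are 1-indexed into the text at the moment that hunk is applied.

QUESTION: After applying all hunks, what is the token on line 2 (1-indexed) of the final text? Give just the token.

Answer: atumq

Derivation:
Hunk 1: at line 2 remove [niqjb,jtul,rbvm] add [cjcx,cnw,css] -> 6 lines: enuuz ttdz cjcx cnw css fwgz
Hunk 2: at line 3 remove [cnw,css] add [owa] -> 5 lines: enuuz ttdz cjcx owa fwgz
Hunk 3: at line 1 remove [cjcx] add [rmp] -> 5 lines: enuuz ttdz rmp owa fwgz
Hunk 4: at line 2 remove [rmp,owa] add [ist,zvn] -> 5 lines: enuuz ttdz ist zvn fwgz
Hunk 5: at line 1 remove [ttdz,ist,zvn] add [atumq,ayfo] -> 4 lines: enuuz atumq ayfo fwgz
Final line 2: atumq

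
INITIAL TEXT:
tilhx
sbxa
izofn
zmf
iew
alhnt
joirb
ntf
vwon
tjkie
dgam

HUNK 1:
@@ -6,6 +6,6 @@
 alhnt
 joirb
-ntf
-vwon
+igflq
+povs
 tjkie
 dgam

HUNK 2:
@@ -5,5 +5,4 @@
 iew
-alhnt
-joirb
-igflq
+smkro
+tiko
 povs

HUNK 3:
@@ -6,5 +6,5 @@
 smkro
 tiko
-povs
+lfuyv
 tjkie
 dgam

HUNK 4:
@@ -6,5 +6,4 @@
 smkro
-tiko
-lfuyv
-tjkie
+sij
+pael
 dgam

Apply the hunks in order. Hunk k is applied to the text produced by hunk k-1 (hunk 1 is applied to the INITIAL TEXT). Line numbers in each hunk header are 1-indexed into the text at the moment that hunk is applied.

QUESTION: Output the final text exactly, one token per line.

Hunk 1: at line 6 remove [ntf,vwon] add [igflq,povs] -> 11 lines: tilhx sbxa izofn zmf iew alhnt joirb igflq povs tjkie dgam
Hunk 2: at line 5 remove [alhnt,joirb,igflq] add [smkro,tiko] -> 10 lines: tilhx sbxa izofn zmf iew smkro tiko povs tjkie dgam
Hunk 3: at line 6 remove [povs] add [lfuyv] -> 10 lines: tilhx sbxa izofn zmf iew smkro tiko lfuyv tjkie dgam
Hunk 4: at line 6 remove [tiko,lfuyv,tjkie] add [sij,pael] -> 9 lines: tilhx sbxa izofn zmf iew smkro sij pael dgam

Answer: tilhx
sbxa
izofn
zmf
iew
smkro
sij
pael
dgam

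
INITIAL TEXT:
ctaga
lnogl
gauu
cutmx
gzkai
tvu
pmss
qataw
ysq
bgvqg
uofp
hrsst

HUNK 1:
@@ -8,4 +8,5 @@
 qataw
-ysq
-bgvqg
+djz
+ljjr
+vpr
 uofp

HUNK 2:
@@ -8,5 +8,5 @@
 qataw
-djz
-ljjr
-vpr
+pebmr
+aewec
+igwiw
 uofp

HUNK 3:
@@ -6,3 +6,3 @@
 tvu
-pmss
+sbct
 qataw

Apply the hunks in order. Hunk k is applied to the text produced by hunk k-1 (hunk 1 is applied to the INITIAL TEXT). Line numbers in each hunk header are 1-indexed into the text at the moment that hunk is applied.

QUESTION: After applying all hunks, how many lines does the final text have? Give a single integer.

Hunk 1: at line 8 remove [ysq,bgvqg] add [djz,ljjr,vpr] -> 13 lines: ctaga lnogl gauu cutmx gzkai tvu pmss qataw djz ljjr vpr uofp hrsst
Hunk 2: at line 8 remove [djz,ljjr,vpr] add [pebmr,aewec,igwiw] -> 13 lines: ctaga lnogl gauu cutmx gzkai tvu pmss qataw pebmr aewec igwiw uofp hrsst
Hunk 3: at line 6 remove [pmss] add [sbct] -> 13 lines: ctaga lnogl gauu cutmx gzkai tvu sbct qataw pebmr aewec igwiw uofp hrsst
Final line count: 13

Answer: 13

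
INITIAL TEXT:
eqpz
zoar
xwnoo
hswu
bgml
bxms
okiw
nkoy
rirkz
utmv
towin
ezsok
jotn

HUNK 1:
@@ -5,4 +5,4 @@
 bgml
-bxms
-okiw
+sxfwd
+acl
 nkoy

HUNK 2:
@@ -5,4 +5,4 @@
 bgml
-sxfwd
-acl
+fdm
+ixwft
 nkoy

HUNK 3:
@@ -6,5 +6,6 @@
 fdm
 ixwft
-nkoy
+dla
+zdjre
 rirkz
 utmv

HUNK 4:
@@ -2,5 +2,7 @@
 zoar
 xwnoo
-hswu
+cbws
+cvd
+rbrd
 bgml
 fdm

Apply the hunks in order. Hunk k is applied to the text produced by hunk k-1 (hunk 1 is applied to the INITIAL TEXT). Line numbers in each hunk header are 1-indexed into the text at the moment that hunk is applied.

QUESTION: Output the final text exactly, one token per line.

Answer: eqpz
zoar
xwnoo
cbws
cvd
rbrd
bgml
fdm
ixwft
dla
zdjre
rirkz
utmv
towin
ezsok
jotn

Derivation:
Hunk 1: at line 5 remove [bxms,okiw] add [sxfwd,acl] -> 13 lines: eqpz zoar xwnoo hswu bgml sxfwd acl nkoy rirkz utmv towin ezsok jotn
Hunk 2: at line 5 remove [sxfwd,acl] add [fdm,ixwft] -> 13 lines: eqpz zoar xwnoo hswu bgml fdm ixwft nkoy rirkz utmv towin ezsok jotn
Hunk 3: at line 6 remove [nkoy] add [dla,zdjre] -> 14 lines: eqpz zoar xwnoo hswu bgml fdm ixwft dla zdjre rirkz utmv towin ezsok jotn
Hunk 4: at line 2 remove [hswu] add [cbws,cvd,rbrd] -> 16 lines: eqpz zoar xwnoo cbws cvd rbrd bgml fdm ixwft dla zdjre rirkz utmv towin ezsok jotn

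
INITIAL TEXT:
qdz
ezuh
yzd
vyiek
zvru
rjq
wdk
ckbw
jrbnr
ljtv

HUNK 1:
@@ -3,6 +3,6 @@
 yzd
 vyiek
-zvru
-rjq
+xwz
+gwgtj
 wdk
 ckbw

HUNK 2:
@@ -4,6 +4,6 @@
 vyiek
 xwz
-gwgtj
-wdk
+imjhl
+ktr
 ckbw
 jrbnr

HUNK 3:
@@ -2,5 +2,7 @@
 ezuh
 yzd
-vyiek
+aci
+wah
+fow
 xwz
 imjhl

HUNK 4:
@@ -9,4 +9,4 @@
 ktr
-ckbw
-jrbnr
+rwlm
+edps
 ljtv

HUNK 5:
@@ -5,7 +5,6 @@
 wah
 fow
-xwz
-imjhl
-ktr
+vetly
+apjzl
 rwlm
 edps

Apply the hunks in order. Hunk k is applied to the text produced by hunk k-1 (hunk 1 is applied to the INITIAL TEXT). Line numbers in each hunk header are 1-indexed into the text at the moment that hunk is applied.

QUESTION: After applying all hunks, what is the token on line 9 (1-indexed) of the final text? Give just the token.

Hunk 1: at line 3 remove [zvru,rjq] add [xwz,gwgtj] -> 10 lines: qdz ezuh yzd vyiek xwz gwgtj wdk ckbw jrbnr ljtv
Hunk 2: at line 4 remove [gwgtj,wdk] add [imjhl,ktr] -> 10 lines: qdz ezuh yzd vyiek xwz imjhl ktr ckbw jrbnr ljtv
Hunk 3: at line 2 remove [vyiek] add [aci,wah,fow] -> 12 lines: qdz ezuh yzd aci wah fow xwz imjhl ktr ckbw jrbnr ljtv
Hunk 4: at line 9 remove [ckbw,jrbnr] add [rwlm,edps] -> 12 lines: qdz ezuh yzd aci wah fow xwz imjhl ktr rwlm edps ljtv
Hunk 5: at line 5 remove [xwz,imjhl,ktr] add [vetly,apjzl] -> 11 lines: qdz ezuh yzd aci wah fow vetly apjzl rwlm edps ljtv
Final line 9: rwlm

Answer: rwlm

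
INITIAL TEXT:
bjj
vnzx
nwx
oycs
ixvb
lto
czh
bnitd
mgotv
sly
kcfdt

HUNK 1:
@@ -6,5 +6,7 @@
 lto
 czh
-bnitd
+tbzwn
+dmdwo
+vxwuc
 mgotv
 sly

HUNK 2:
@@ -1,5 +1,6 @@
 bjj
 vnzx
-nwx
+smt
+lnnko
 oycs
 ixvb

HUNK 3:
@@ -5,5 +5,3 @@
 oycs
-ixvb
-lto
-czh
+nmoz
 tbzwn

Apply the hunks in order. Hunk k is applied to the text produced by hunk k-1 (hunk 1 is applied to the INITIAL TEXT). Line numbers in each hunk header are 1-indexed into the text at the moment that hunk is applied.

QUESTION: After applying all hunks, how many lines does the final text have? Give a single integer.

Hunk 1: at line 6 remove [bnitd] add [tbzwn,dmdwo,vxwuc] -> 13 lines: bjj vnzx nwx oycs ixvb lto czh tbzwn dmdwo vxwuc mgotv sly kcfdt
Hunk 2: at line 1 remove [nwx] add [smt,lnnko] -> 14 lines: bjj vnzx smt lnnko oycs ixvb lto czh tbzwn dmdwo vxwuc mgotv sly kcfdt
Hunk 3: at line 5 remove [ixvb,lto,czh] add [nmoz] -> 12 lines: bjj vnzx smt lnnko oycs nmoz tbzwn dmdwo vxwuc mgotv sly kcfdt
Final line count: 12

Answer: 12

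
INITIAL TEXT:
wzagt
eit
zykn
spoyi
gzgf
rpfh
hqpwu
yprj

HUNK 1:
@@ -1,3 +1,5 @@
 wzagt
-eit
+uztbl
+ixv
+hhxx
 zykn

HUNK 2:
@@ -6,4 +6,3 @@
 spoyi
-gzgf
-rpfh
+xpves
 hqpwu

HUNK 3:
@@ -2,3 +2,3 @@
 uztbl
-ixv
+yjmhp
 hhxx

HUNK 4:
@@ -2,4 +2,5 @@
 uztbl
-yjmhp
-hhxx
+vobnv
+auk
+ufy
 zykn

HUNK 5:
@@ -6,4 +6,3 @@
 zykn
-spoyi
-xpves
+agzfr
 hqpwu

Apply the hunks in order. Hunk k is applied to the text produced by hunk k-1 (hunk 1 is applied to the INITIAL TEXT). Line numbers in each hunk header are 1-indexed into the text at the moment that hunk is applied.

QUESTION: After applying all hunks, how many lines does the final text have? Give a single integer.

Hunk 1: at line 1 remove [eit] add [uztbl,ixv,hhxx] -> 10 lines: wzagt uztbl ixv hhxx zykn spoyi gzgf rpfh hqpwu yprj
Hunk 2: at line 6 remove [gzgf,rpfh] add [xpves] -> 9 lines: wzagt uztbl ixv hhxx zykn spoyi xpves hqpwu yprj
Hunk 3: at line 2 remove [ixv] add [yjmhp] -> 9 lines: wzagt uztbl yjmhp hhxx zykn spoyi xpves hqpwu yprj
Hunk 4: at line 2 remove [yjmhp,hhxx] add [vobnv,auk,ufy] -> 10 lines: wzagt uztbl vobnv auk ufy zykn spoyi xpves hqpwu yprj
Hunk 5: at line 6 remove [spoyi,xpves] add [agzfr] -> 9 lines: wzagt uztbl vobnv auk ufy zykn agzfr hqpwu yprj
Final line count: 9

Answer: 9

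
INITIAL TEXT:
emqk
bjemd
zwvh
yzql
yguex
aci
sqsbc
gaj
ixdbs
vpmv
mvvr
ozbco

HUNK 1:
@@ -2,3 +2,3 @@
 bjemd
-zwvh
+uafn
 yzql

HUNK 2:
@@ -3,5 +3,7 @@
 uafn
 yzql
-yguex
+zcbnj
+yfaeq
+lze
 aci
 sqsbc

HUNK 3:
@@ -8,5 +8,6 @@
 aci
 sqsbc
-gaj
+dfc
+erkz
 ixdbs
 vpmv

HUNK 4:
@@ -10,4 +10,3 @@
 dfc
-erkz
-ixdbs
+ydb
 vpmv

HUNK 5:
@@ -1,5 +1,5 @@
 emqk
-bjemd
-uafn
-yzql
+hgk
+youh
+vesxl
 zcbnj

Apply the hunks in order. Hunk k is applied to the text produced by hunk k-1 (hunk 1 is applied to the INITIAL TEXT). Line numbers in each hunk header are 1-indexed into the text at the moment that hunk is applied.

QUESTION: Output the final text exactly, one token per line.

Hunk 1: at line 2 remove [zwvh] add [uafn] -> 12 lines: emqk bjemd uafn yzql yguex aci sqsbc gaj ixdbs vpmv mvvr ozbco
Hunk 2: at line 3 remove [yguex] add [zcbnj,yfaeq,lze] -> 14 lines: emqk bjemd uafn yzql zcbnj yfaeq lze aci sqsbc gaj ixdbs vpmv mvvr ozbco
Hunk 3: at line 8 remove [gaj] add [dfc,erkz] -> 15 lines: emqk bjemd uafn yzql zcbnj yfaeq lze aci sqsbc dfc erkz ixdbs vpmv mvvr ozbco
Hunk 4: at line 10 remove [erkz,ixdbs] add [ydb] -> 14 lines: emqk bjemd uafn yzql zcbnj yfaeq lze aci sqsbc dfc ydb vpmv mvvr ozbco
Hunk 5: at line 1 remove [bjemd,uafn,yzql] add [hgk,youh,vesxl] -> 14 lines: emqk hgk youh vesxl zcbnj yfaeq lze aci sqsbc dfc ydb vpmv mvvr ozbco

Answer: emqk
hgk
youh
vesxl
zcbnj
yfaeq
lze
aci
sqsbc
dfc
ydb
vpmv
mvvr
ozbco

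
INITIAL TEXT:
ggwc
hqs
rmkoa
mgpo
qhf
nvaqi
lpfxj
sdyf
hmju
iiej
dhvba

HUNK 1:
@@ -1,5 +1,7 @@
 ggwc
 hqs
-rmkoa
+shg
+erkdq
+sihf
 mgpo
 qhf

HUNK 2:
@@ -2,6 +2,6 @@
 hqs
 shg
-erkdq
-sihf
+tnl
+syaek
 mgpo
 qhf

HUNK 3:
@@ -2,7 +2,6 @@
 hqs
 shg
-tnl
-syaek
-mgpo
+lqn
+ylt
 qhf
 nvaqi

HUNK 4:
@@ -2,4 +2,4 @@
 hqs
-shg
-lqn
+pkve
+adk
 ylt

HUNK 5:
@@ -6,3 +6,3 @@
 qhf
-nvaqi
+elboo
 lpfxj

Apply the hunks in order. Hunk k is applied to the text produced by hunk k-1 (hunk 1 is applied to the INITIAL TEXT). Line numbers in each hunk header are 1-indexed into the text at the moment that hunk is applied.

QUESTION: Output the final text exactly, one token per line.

Answer: ggwc
hqs
pkve
adk
ylt
qhf
elboo
lpfxj
sdyf
hmju
iiej
dhvba

Derivation:
Hunk 1: at line 1 remove [rmkoa] add [shg,erkdq,sihf] -> 13 lines: ggwc hqs shg erkdq sihf mgpo qhf nvaqi lpfxj sdyf hmju iiej dhvba
Hunk 2: at line 2 remove [erkdq,sihf] add [tnl,syaek] -> 13 lines: ggwc hqs shg tnl syaek mgpo qhf nvaqi lpfxj sdyf hmju iiej dhvba
Hunk 3: at line 2 remove [tnl,syaek,mgpo] add [lqn,ylt] -> 12 lines: ggwc hqs shg lqn ylt qhf nvaqi lpfxj sdyf hmju iiej dhvba
Hunk 4: at line 2 remove [shg,lqn] add [pkve,adk] -> 12 lines: ggwc hqs pkve adk ylt qhf nvaqi lpfxj sdyf hmju iiej dhvba
Hunk 5: at line 6 remove [nvaqi] add [elboo] -> 12 lines: ggwc hqs pkve adk ylt qhf elboo lpfxj sdyf hmju iiej dhvba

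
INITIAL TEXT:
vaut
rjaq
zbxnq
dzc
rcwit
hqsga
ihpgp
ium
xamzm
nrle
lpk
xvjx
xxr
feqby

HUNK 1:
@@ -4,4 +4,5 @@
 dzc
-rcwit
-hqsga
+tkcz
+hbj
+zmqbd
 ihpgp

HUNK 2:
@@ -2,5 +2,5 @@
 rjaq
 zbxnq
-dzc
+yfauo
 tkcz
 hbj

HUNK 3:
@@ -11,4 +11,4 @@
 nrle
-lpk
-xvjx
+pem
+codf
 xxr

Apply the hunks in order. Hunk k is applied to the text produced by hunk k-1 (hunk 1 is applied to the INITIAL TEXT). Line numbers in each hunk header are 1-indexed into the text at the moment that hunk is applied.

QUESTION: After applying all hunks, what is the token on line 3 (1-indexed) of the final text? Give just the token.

Answer: zbxnq

Derivation:
Hunk 1: at line 4 remove [rcwit,hqsga] add [tkcz,hbj,zmqbd] -> 15 lines: vaut rjaq zbxnq dzc tkcz hbj zmqbd ihpgp ium xamzm nrle lpk xvjx xxr feqby
Hunk 2: at line 2 remove [dzc] add [yfauo] -> 15 lines: vaut rjaq zbxnq yfauo tkcz hbj zmqbd ihpgp ium xamzm nrle lpk xvjx xxr feqby
Hunk 3: at line 11 remove [lpk,xvjx] add [pem,codf] -> 15 lines: vaut rjaq zbxnq yfauo tkcz hbj zmqbd ihpgp ium xamzm nrle pem codf xxr feqby
Final line 3: zbxnq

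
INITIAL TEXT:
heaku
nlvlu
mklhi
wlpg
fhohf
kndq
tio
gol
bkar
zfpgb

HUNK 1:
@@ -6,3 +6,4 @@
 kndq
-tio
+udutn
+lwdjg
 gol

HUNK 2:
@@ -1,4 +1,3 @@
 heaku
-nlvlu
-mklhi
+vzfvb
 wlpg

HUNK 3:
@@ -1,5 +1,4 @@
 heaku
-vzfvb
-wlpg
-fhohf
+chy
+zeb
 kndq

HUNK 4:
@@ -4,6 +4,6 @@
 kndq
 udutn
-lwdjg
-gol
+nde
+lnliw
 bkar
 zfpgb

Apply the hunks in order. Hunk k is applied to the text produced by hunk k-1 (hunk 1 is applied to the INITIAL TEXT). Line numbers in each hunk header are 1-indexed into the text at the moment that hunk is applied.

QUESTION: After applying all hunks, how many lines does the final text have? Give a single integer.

Answer: 9

Derivation:
Hunk 1: at line 6 remove [tio] add [udutn,lwdjg] -> 11 lines: heaku nlvlu mklhi wlpg fhohf kndq udutn lwdjg gol bkar zfpgb
Hunk 2: at line 1 remove [nlvlu,mklhi] add [vzfvb] -> 10 lines: heaku vzfvb wlpg fhohf kndq udutn lwdjg gol bkar zfpgb
Hunk 3: at line 1 remove [vzfvb,wlpg,fhohf] add [chy,zeb] -> 9 lines: heaku chy zeb kndq udutn lwdjg gol bkar zfpgb
Hunk 4: at line 4 remove [lwdjg,gol] add [nde,lnliw] -> 9 lines: heaku chy zeb kndq udutn nde lnliw bkar zfpgb
Final line count: 9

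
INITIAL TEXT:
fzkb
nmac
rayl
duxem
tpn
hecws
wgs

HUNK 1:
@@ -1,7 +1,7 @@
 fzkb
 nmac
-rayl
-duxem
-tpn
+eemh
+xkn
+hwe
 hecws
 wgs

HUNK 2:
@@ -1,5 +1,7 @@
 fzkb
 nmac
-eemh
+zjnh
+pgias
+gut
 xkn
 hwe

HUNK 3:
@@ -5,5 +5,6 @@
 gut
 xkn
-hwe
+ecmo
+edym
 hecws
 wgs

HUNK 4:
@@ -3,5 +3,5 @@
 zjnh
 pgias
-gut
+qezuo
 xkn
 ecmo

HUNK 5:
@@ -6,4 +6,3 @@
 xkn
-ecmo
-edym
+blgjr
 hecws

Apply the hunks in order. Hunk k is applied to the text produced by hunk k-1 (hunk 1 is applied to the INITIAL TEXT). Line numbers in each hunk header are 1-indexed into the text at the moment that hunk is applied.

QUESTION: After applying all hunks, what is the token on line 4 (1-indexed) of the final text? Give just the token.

Answer: pgias

Derivation:
Hunk 1: at line 1 remove [rayl,duxem,tpn] add [eemh,xkn,hwe] -> 7 lines: fzkb nmac eemh xkn hwe hecws wgs
Hunk 2: at line 1 remove [eemh] add [zjnh,pgias,gut] -> 9 lines: fzkb nmac zjnh pgias gut xkn hwe hecws wgs
Hunk 3: at line 5 remove [hwe] add [ecmo,edym] -> 10 lines: fzkb nmac zjnh pgias gut xkn ecmo edym hecws wgs
Hunk 4: at line 3 remove [gut] add [qezuo] -> 10 lines: fzkb nmac zjnh pgias qezuo xkn ecmo edym hecws wgs
Hunk 5: at line 6 remove [ecmo,edym] add [blgjr] -> 9 lines: fzkb nmac zjnh pgias qezuo xkn blgjr hecws wgs
Final line 4: pgias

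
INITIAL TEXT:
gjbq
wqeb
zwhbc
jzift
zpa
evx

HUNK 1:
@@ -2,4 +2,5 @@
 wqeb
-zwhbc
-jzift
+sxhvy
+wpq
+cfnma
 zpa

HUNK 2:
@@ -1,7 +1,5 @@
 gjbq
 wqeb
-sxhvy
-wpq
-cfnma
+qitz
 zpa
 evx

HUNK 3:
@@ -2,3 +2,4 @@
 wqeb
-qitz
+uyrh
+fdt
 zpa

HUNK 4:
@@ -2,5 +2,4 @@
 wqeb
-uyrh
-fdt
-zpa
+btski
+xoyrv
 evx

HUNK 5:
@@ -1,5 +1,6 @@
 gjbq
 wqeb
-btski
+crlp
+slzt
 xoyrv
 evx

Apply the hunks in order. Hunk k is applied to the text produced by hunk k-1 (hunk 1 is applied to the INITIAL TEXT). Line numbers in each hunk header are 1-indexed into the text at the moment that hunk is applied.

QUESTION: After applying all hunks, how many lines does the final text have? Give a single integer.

Answer: 6

Derivation:
Hunk 1: at line 2 remove [zwhbc,jzift] add [sxhvy,wpq,cfnma] -> 7 lines: gjbq wqeb sxhvy wpq cfnma zpa evx
Hunk 2: at line 1 remove [sxhvy,wpq,cfnma] add [qitz] -> 5 lines: gjbq wqeb qitz zpa evx
Hunk 3: at line 2 remove [qitz] add [uyrh,fdt] -> 6 lines: gjbq wqeb uyrh fdt zpa evx
Hunk 4: at line 2 remove [uyrh,fdt,zpa] add [btski,xoyrv] -> 5 lines: gjbq wqeb btski xoyrv evx
Hunk 5: at line 1 remove [btski] add [crlp,slzt] -> 6 lines: gjbq wqeb crlp slzt xoyrv evx
Final line count: 6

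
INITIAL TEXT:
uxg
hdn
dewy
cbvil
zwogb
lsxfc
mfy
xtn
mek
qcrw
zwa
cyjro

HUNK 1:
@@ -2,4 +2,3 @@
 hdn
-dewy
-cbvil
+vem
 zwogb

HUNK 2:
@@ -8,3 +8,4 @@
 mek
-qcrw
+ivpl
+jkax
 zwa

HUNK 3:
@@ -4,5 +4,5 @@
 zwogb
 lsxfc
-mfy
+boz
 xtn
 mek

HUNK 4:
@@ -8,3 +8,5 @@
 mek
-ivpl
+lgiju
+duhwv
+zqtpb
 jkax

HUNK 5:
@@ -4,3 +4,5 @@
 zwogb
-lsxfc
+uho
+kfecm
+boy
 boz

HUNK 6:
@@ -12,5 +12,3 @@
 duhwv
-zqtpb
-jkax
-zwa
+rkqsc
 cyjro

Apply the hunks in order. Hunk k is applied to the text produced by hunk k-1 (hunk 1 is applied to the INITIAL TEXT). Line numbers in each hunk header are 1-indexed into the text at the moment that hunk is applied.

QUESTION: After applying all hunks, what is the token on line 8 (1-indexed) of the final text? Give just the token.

Hunk 1: at line 2 remove [dewy,cbvil] add [vem] -> 11 lines: uxg hdn vem zwogb lsxfc mfy xtn mek qcrw zwa cyjro
Hunk 2: at line 8 remove [qcrw] add [ivpl,jkax] -> 12 lines: uxg hdn vem zwogb lsxfc mfy xtn mek ivpl jkax zwa cyjro
Hunk 3: at line 4 remove [mfy] add [boz] -> 12 lines: uxg hdn vem zwogb lsxfc boz xtn mek ivpl jkax zwa cyjro
Hunk 4: at line 8 remove [ivpl] add [lgiju,duhwv,zqtpb] -> 14 lines: uxg hdn vem zwogb lsxfc boz xtn mek lgiju duhwv zqtpb jkax zwa cyjro
Hunk 5: at line 4 remove [lsxfc] add [uho,kfecm,boy] -> 16 lines: uxg hdn vem zwogb uho kfecm boy boz xtn mek lgiju duhwv zqtpb jkax zwa cyjro
Hunk 6: at line 12 remove [zqtpb,jkax,zwa] add [rkqsc] -> 14 lines: uxg hdn vem zwogb uho kfecm boy boz xtn mek lgiju duhwv rkqsc cyjro
Final line 8: boz

Answer: boz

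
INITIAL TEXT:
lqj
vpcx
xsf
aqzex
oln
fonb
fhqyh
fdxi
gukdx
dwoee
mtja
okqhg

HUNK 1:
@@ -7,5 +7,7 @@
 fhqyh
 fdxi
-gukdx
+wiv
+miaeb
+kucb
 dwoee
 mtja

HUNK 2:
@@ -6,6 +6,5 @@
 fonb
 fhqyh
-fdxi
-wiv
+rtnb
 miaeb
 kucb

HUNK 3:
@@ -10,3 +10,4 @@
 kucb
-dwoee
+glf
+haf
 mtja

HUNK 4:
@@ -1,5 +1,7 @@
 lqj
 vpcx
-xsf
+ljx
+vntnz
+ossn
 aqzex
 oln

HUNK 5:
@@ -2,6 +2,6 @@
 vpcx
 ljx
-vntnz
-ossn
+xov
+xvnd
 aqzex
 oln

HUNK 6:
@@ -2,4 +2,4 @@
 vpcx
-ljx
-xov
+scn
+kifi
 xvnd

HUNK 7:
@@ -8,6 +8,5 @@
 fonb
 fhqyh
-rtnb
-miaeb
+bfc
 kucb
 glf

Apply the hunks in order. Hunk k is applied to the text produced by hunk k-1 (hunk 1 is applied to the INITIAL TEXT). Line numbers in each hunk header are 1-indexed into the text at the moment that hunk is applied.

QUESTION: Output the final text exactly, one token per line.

Answer: lqj
vpcx
scn
kifi
xvnd
aqzex
oln
fonb
fhqyh
bfc
kucb
glf
haf
mtja
okqhg

Derivation:
Hunk 1: at line 7 remove [gukdx] add [wiv,miaeb,kucb] -> 14 lines: lqj vpcx xsf aqzex oln fonb fhqyh fdxi wiv miaeb kucb dwoee mtja okqhg
Hunk 2: at line 6 remove [fdxi,wiv] add [rtnb] -> 13 lines: lqj vpcx xsf aqzex oln fonb fhqyh rtnb miaeb kucb dwoee mtja okqhg
Hunk 3: at line 10 remove [dwoee] add [glf,haf] -> 14 lines: lqj vpcx xsf aqzex oln fonb fhqyh rtnb miaeb kucb glf haf mtja okqhg
Hunk 4: at line 1 remove [xsf] add [ljx,vntnz,ossn] -> 16 lines: lqj vpcx ljx vntnz ossn aqzex oln fonb fhqyh rtnb miaeb kucb glf haf mtja okqhg
Hunk 5: at line 2 remove [vntnz,ossn] add [xov,xvnd] -> 16 lines: lqj vpcx ljx xov xvnd aqzex oln fonb fhqyh rtnb miaeb kucb glf haf mtja okqhg
Hunk 6: at line 2 remove [ljx,xov] add [scn,kifi] -> 16 lines: lqj vpcx scn kifi xvnd aqzex oln fonb fhqyh rtnb miaeb kucb glf haf mtja okqhg
Hunk 7: at line 8 remove [rtnb,miaeb] add [bfc] -> 15 lines: lqj vpcx scn kifi xvnd aqzex oln fonb fhqyh bfc kucb glf haf mtja okqhg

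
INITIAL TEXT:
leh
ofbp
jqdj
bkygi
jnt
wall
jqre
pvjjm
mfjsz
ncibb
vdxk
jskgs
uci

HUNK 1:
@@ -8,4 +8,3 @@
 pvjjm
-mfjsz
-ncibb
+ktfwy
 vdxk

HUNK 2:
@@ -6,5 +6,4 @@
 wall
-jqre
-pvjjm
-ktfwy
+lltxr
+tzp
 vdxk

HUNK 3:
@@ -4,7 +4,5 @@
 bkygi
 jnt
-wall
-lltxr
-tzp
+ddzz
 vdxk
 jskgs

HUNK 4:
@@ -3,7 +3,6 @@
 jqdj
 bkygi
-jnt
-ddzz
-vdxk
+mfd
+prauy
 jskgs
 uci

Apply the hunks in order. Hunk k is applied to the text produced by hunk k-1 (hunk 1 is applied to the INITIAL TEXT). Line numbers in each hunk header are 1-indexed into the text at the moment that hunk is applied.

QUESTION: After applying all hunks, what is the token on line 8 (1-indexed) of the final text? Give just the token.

Answer: uci

Derivation:
Hunk 1: at line 8 remove [mfjsz,ncibb] add [ktfwy] -> 12 lines: leh ofbp jqdj bkygi jnt wall jqre pvjjm ktfwy vdxk jskgs uci
Hunk 2: at line 6 remove [jqre,pvjjm,ktfwy] add [lltxr,tzp] -> 11 lines: leh ofbp jqdj bkygi jnt wall lltxr tzp vdxk jskgs uci
Hunk 3: at line 4 remove [wall,lltxr,tzp] add [ddzz] -> 9 lines: leh ofbp jqdj bkygi jnt ddzz vdxk jskgs uci
Hunk 4: at line 3 remove [jnt,ddzz,vdxk] add [mfd,prauy] -> 8 lines: leh ofbp jqdj bkygi mfd prauy jskgs uci
Final line 8: uci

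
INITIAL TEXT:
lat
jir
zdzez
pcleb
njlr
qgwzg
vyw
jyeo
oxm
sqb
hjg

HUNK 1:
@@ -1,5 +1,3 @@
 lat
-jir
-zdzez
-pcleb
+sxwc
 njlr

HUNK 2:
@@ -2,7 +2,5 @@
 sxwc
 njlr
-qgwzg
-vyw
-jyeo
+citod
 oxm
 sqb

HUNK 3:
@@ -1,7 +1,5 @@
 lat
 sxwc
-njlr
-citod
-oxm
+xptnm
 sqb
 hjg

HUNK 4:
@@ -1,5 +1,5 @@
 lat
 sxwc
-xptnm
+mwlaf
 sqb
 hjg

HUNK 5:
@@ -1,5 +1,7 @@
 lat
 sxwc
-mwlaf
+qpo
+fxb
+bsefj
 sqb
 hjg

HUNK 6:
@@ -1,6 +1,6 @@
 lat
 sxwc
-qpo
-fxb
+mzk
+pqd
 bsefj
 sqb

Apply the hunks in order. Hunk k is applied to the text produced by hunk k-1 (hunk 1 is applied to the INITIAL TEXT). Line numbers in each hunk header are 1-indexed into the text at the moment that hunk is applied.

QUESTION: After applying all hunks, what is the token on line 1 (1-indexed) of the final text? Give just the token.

Hunk 1: at line 1 remove [jir,zdzez,pcleb] add [sxwc] -> 9 lines: lat sxwc njlr qgwzg vyw jyeo oxm sqb hjg
Hunk 2: at line 2 remove [qgwzg,vyw,jyeo] add [citod] -> 7 lines: lat sxwc njlr citod oxm sqb hjg
Hunk 3: at line 1 remove [njlr,citod,oxm] add [xptnm] -> 5 lines: lat sxwc xptnm sqb hjg
Hunk 4: at line 1 remove [xptnm] add [mwlaf] -> 5 lines: lat sxwc mwlaf sqb hjg
Hunk 5: at line 1 remove [mwlaf] add [qpo,fxb,bsefj] -> 7 lines: lat sxwc qpo fxb bsefj sqb hjg
Hunk 6: at line 1 remove [qpo,fxb] add [mzk,pqd] -> 7 lines: lat sxwc mzk pqd bsefj sqb hjg
Final line 1: lat

Answer: lat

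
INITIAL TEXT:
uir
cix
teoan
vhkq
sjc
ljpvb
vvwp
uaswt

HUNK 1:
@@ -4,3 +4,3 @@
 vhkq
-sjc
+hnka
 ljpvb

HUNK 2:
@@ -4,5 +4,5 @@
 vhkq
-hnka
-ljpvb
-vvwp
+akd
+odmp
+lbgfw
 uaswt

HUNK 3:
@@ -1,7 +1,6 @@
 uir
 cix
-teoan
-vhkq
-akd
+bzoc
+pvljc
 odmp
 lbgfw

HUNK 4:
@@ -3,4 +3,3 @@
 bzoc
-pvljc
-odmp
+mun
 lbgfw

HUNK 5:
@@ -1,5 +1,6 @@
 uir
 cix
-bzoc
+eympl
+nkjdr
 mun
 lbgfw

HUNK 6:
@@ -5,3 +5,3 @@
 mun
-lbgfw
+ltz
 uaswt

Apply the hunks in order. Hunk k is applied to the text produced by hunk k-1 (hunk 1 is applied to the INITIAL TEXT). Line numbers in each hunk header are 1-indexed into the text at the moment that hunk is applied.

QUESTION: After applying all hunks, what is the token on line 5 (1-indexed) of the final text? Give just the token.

Answer: mun

Derivation:
Hunk 1: at line 4 remove [sjc] add [hnka] -> 8 lines: uir cix teoan vhkq hnka ljpvb vvwp uaswt
Hunk 2: at line 4 remove [hnka,ljpvb,vvwp] add [akd,odmp,lbgfw] -> 8 lines: uir cix teoan vhkq akd odmp lbgfw uaswt
Hunk 3: at line 1 remove [teoan,vhkq,akd] add [bzoc,pvljc] -> 7 lines: uir cix bzoc pvljc odmp lbgfw uaswt
Hunk 4: at line 3 remove [pvljc,odmp] add [mun] -> 6 lines: uir cix bzoc mun lbgfw uaswt
Hunk 5: at line 1 remove [bzoc] add [eympl,nkjdr] -> 7 lines: uir cix eympl nkjdr mun lbgfw uaswt
Hunk 6: at line 5 remove [lbgfw] add [ltz] -> 7 lines: uir cix eympl nkjdr mun ltz uaswt
Final line 5: mun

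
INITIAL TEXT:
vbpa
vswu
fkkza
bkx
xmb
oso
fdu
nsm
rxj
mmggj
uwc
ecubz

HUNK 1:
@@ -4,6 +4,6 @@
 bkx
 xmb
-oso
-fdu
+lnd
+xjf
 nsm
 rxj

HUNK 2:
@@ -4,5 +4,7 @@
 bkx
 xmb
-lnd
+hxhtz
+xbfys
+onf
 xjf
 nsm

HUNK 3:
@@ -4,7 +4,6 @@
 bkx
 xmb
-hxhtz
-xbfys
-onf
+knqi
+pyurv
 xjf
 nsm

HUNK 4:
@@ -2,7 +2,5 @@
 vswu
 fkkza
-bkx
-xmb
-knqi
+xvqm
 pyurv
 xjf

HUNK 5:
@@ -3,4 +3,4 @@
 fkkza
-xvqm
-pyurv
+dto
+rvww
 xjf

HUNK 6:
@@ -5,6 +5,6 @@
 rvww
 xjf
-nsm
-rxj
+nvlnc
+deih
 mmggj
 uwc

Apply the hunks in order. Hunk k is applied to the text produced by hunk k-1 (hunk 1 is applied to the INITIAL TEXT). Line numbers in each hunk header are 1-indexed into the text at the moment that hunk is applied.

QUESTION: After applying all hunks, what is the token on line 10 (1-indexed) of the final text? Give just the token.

Hunk 1: at line 4 remove [oso,fdu] add [lnd,xjf] -> 12 lines: vbpa vswu fkkza bkx xmb lnd xjf nsm rxj mmggj uwc ecubz
Hunk 2: at line 4 remove [lnd] add [hxhtz,xbfys,onf] -> 14 lines: vbpa vswu fkkza bkx xmb hxhtz xbfys onf xjf nsm rxj mmggj uwc ecubz
Hunk 3: at line 4 remove [hxhtz,xbfys,onf] add [knqi,pyurv] -> 13 lines: vbpa vswu fkkza bkx xmb knqi pyurv xjf nsm rxj mmggj uwc ecubz
Hunk 4: at line 2 remove [bkx,xmb,knqi] add [xvqm] -> 11 lines: vbpa vswu fkkza xvqm pyurv xjf nsm rxj mmggj uwc ecubz
Hunk 5: at line 3 remove [xvqm,pyurv] add [dto,rvww] -> 11 lines: vbpa vswu fkkza dto rvww xjf nsm rxj mmggj uwc ecubz
Hunk 6: at line 5 remove [nsm,rxj] add [nvlnc,deih] -> 11 lines: vbpa vswu fkkza dto rvww xjf nvlnc deih mmggj uwc ecubz
Final line 10: uwc

Answer: uwc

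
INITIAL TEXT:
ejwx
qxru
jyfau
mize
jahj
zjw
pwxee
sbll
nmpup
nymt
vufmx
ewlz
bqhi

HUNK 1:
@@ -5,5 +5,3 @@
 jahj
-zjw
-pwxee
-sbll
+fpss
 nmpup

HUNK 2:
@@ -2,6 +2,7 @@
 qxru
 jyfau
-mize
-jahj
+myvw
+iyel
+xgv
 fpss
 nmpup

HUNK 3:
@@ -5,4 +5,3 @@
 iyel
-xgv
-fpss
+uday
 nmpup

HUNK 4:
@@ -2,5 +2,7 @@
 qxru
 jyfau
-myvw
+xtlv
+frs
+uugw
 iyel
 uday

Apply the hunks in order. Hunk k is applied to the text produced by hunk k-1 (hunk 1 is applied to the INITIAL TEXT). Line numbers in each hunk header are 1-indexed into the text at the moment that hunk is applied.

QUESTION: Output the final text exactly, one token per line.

Answer: ejwx
qxru
jyfau
xtlv
frs
uugw
iyel
uday
nmpup
nymt
vufmx
ewlz
bqhi

Derivation:
Hunk 1: at line 5 remove [zjw,pwxee,sbll] add [fpss] -> 11 lines: ejwx qxru jyfau mize jahj fpss nmpup nymt vufmx ewlz bqhi
Hunk 2: at line 2 remove [mize,jahj] add [myvw,iyel,xgv] -> 12 lines: ejwx qxru jyfau myvw iyel xgv fpss nmpup nymt vufmx ewlz bqhi
Hunk 3: at line 5 remove [xgv,fpss] add [uday] -> 11 lines: ejwx qxru jyfau myvw iyel uday nmpup nymt vufmx ewlz bqhi
Hunk 4: at line 2 remove [myvw] add [xtlv,frs,uugw] -> 13 lines: ejwx qxru jyfau xtlv frs uugw iyel uday nmpup nymt vufmx ewlz bqhi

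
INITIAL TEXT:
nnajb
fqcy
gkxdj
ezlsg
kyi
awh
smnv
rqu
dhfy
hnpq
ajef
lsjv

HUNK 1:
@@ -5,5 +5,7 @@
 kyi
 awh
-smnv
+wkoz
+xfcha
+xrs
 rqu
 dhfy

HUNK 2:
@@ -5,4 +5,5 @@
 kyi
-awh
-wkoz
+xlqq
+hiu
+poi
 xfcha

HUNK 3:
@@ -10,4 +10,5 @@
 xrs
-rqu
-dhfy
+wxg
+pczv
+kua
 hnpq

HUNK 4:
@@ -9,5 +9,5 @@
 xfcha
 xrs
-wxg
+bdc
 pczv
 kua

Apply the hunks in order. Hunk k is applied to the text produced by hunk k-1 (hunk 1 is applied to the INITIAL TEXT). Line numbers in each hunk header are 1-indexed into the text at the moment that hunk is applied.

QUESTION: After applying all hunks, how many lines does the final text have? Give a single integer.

Answer: 16

Derivation:
Hunk 1: at line 5 remove [smnv] add [wkoz,xfcha,xrs] -> 14 lines: nnajb fqcy gkxdj ezlsg kyi awh wkoz xfcha xrs rqu dhfy hnpq ajef lsjv
Hunk 2: at line 5 remove [awh,wkoz] add [xlqq,hiu,poi] -> 15 lines: nnajb fqcy gkxdj ezlsg kyi xlqq hiu poi xfcha xrs rqu dhfy hnpq ajef lsjv
Hunk 3: at line 10 remove [rqu,dhfy] add [wxg,pczv,kua] -> 16 lines: nnajb fqcy gkxdj ezlsg kyi xlqq hiu poi xfcha xrs wxg pczv kua hnpq ajef lsjv
Hunk 4: at line 9 remove [wxg] add [bdc] -> 16 lines: nnajb fqcy gkxdj ezlsg kyi xlqq hiu poi xfcha xrs bdc pczv kua hnpq ajef lsjv
Final line count: 16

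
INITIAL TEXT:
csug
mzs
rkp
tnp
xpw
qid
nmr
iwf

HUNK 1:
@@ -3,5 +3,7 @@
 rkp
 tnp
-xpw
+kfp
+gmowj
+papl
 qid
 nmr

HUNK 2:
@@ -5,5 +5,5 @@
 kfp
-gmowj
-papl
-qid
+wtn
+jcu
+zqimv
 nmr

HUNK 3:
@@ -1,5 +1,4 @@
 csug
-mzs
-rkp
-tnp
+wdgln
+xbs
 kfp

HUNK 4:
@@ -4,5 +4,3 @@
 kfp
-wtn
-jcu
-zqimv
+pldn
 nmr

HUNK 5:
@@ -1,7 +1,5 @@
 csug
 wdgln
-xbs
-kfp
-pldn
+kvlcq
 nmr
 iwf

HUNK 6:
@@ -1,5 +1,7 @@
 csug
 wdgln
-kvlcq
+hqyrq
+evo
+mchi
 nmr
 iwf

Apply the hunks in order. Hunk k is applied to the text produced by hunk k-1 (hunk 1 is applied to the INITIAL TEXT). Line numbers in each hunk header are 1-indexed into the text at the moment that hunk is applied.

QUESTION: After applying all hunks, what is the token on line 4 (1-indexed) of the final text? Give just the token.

Answer: evo

Derivation:
Hunk 1: at line 3 remove [xpw] add [kfp,gmowj,papl] -> 10 lines: csug mzs rkp tnp kfp gmowj papl qid nmr iwf
Hunk 2: at line 5 remove [gmowj,papl,qid] add [wtn,jcu,zqimv] -> 10 lines: csug mzs rkp tnp kfp wtn jcu zqimv nmr iwf
Hunk 3: at line 1 remove [mzs,rkp,tnp] add [wdgln,xbs] -> 9 lines: csug wdgln xbs kfp wtn jcu zqimv nmr iwf
Hunk 4: at line 4 remove [wtn,jcu,zqimv] add [pldn] -> 7 lines: csug wdgln xbs kfp pldn nmr iwf
Hunk 5: at line 1 remove [xbs,kfp,pldn] add [kvlcq] -> 5 lines: csug wdgln kvlcq nmr iwf
Hunk 6: at line 1 remove [kvlcq] add [hqyrq,evo,mchi] -> 7 lines: csug wdgln hqyrq evo mchi nmr iwf
Final line 4: evo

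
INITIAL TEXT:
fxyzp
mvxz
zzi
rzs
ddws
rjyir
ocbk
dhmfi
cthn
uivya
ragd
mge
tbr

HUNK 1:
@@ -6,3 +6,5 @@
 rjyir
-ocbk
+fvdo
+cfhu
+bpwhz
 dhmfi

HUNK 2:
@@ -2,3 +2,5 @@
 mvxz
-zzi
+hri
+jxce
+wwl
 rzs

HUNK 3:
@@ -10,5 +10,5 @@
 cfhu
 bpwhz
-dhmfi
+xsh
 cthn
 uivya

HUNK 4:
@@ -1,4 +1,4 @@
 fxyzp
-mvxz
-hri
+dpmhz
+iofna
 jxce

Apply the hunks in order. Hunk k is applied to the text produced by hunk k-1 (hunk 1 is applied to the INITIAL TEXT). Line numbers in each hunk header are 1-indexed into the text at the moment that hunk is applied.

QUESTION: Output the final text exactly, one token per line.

Hunk 1: at line 6 remove [ocbk] add [fvdo,cfhu,bpwhz] -> 15 lines: fxyzp mvxz zzi rzs ddws rjyir fvdo cfhu bpwhz dhmfi cthn uivya ragd mge tbr
Hunk 2: at line 2 remove [zzi] add [hri,jxce,wwl] -> 17 lines: fxyzp mvxz hri jxce wwl rzs ddws rjyir fvdo cfhu bpwhz dhmfi cthn uivya ragd mge tbr
Hunk 3: at line 10 remove [dhmfi] add [xsh] -> 17 lines: fxyzp mvxz hri jxce wwl rzs ddws rjyir fvdo cfhu bpwhz xsh cthn uivya ragd mge tbr
Hunk 4: at line 1 remove [mvxz,hri] add [dpmhz,iofna] -> 17 lines: fxyzp dpmhz iofna jxce wwl rzs ddws rjyir fvdo cfhu bpwhz xsh cthn uivya ragd mge tbr

Answer: fxyzp
dpmhz
iofna
jxce
wwl
rzs
ddws
rjyir
fvdo
cfhu
bpwhz
xsh
cthn
uivya
ragd
mge
tbr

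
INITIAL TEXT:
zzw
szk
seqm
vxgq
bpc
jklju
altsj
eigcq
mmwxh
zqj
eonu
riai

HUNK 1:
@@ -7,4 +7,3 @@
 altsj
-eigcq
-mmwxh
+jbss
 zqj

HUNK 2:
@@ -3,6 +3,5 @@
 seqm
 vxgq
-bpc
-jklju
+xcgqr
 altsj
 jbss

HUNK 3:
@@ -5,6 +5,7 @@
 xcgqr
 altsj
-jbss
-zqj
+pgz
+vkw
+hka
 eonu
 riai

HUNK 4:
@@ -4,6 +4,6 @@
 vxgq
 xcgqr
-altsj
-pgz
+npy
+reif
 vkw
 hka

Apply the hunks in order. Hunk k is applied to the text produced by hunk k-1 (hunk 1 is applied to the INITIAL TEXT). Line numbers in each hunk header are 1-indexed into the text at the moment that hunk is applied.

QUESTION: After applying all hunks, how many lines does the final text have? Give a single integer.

Answer: 11

Derivation:
Hunk 1: at line 7 remove [eigcq,mmwxh] add [jbss] -> 11 lines: zzw szk seqm vxgq bpc jklju altsj jbss zqj eonu riai
Hunk 2: at line 3 remove [bpc,jklju] add [xcgqr] -> 10 lines: zzw szk seqm vxgq xcgqr altsj jbss zqj eonu riai
Hunk 3: at line 5 remove [jbss,zqj] add [pgz,vkw,hka] -> 11 lines: zzw szk seqm vxgq xcgqr altsj pgz vkw hka eonu riai
Hunk 4: at line 4 remove [altsj,pgz] add [npy,reif] -> 11 lines: zzw szk seqm vxgq xcgqr npy reif vkw hka eonu riai
Final line count: 11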